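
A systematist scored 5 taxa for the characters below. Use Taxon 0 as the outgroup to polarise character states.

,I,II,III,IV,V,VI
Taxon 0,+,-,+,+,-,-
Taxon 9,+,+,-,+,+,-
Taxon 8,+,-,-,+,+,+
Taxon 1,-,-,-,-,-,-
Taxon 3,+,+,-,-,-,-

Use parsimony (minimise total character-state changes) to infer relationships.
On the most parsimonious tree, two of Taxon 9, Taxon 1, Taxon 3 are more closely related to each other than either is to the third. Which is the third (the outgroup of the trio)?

Taxon 9

Character polarity is set by the outgroup: the derived state is whichever differs from the outgroup's state, so for I, III, IV the derived state is '-', and for the remaining characters it is '+'.
I (derived state '-') is unique to Taxon 1 (autapomorphy; uninformative for grouping).
II groups Taxon 3 and Taxon 9, which is incompatible with the clades supported by the remaining characters; treating it as convergent (homoplasy) costs fewer steps than any alternative tree.
All ingroup taxa share the derived state '-' for III; it defines the ingroup but does not resolve relationships within it.
IV (derived state '-') is shared by Taxon 1 and Taxon 3 — a synapomorphy uniting that clade.
Only Taxon 8 and Taxon 9 show the derived state '+' for V, supporting them as a clade.
VI (derived state '+') is unique to Taxon 8 (autapomorphy; uninformative for grouping).
Most parsimonious ingroup topology: ((Taxon 9,Taxon 8),(Taxon 1,Taxon 3)).
Taxon 1 and Taxon 3 share a more recent common ancestor with each other than either does with Taxon 9, so Taxon 9 is the least closely related of the three.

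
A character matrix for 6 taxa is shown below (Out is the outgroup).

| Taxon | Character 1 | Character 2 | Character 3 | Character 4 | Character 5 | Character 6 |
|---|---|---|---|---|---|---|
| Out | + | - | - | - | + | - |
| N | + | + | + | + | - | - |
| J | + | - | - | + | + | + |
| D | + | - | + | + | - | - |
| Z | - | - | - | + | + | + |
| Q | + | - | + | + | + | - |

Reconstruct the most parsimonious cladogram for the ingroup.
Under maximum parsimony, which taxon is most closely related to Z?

J

Character polarity is set by the outgroup: the derived state is whichever differs from the outgroup's state, so for Character 1, Character 5 the derived state is '-', and for the remaining characters it is '+'.
Character 1: derived state '-' in Z only — an autapomorphy, so it tells us nothing about relationships among taxa.
Character 2 (derived state '+') is unique to N (autapomorphy; uninformative for grouping).
Character 3 (derived state '+') is shared by D, N, and Q — a synapomorphy uniting that clade.
All ingroup taxa share the derived state '+' for Character 4; it defines the ingroup but does not resolve relationships within it.
Character 5 (derived state '-') is shared by D and N — a synapomorphy uniting that clade.
Only J and Z show the derived state '+' for Character 6, supporting them as a clade.
Most parsimonious ingroup topology: (((N,D),Q),(J,Z)).
Z and J form a cherry on this tree, so they are sister taxa.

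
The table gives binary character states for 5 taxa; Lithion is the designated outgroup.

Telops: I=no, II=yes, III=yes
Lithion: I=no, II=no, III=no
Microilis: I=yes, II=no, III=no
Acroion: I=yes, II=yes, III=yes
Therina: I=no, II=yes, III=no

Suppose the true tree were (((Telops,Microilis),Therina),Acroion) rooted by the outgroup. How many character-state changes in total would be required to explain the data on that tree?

Map each character onto (((Telops,Microilis),Therina),Acroion) (rooted by Lithion) and count the minimum state changes it requires (Fitch parsimony):
I: 2; II: 2; III: 2.
Total tree length = 6.

6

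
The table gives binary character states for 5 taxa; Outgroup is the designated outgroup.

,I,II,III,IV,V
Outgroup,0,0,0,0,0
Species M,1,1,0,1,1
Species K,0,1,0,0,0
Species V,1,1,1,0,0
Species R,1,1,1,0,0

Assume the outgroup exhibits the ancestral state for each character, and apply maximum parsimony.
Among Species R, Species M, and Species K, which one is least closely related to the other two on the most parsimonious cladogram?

The outgroup has state '0' for every character, so '1' is the derived state throughout.
I (derived state '1') is shared by Species M, Species R, and Species V — a synapomorphy uniting that clade.
All ingroup taxa share the derived state '1' for II; it defines the ingroup but does not resolve relationships within it.
Only Species R and Species V show the derived state '1' for III, supporting them as a clade.
IV: derived state '1' in Species M only — an autapomorphy, so it tells us nothing about relationships among taxa.
V: derived state '1' in Species M only — an autapomorphy, so it tells us nothing about relationships among taxa.
Most parsimonious ingroup topology: ((Species M,(Species V,Species R)),Species K).
Species M and Species R share a more recent common ancestor with each other than either does with Species K, so Species K is the least closely related of the three.

Species K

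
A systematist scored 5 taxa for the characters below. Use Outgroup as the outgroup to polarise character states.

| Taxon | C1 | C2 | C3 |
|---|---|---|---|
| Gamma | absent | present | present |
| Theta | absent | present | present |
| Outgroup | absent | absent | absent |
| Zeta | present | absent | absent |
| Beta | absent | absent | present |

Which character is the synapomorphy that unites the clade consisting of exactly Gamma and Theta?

C2

The outgroup has state 'absent' for every character, so 'present' is the derived state throughout.
C1 (derived state 'present') is unique to Zeta (autapomorphy; uninformative for grouping).
C2: derived state 'present' in Gamma and Theta only — synapomorphy for {Gamma, Theta}.
Only Beta, Gamma, and Theta show the derived state 'present' for C3, supporting them as a clade.
Most parsimonious ingroup topology: ((Beta,(Theta,Gamma)),Zeta).
The clade {Gamma, Theta} is supported by C2: its derived state 'present' occurs in exactly those taxa and in no other taxon (including the outgroup).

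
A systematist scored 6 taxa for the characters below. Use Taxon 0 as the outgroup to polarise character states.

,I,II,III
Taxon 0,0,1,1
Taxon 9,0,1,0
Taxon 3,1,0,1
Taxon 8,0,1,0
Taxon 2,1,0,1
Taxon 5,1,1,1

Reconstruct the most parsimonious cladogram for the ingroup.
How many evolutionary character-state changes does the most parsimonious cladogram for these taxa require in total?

Character polarity is set by the outgroup: the derived state is whichever differs from the outgroup's state, so for II, III the derived state is '0', and for the remaining characters it is '1'.
I (derived state '1') is shared by Taxon 2, Taxon 3, and Taxon 5 — a synapomorphy uniting that clade.
II (derived state '0') is shared by Taxon 2 and Taxon 3 — a synapomorphy uniting that clade.
III: derived state '0' in Taxon 8 and Taxon 9 only — synapomorphy for {Taxon 8, Taxon 9}.
Most parsimonious ingroup topology: ((Taxon 9,Taxon 8),((Taxon 3,Taxon 2),Taxon 5)).
Changes per character on this tree: I: 1; II: 1; III: 1.
Total = 3.

3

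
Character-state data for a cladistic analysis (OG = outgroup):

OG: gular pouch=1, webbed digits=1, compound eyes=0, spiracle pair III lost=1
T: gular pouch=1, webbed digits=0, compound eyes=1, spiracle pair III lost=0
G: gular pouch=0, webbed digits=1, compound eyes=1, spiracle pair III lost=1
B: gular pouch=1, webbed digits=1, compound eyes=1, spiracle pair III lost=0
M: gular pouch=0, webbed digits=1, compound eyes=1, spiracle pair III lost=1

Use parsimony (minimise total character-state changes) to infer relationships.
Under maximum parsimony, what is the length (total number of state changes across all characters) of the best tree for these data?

Character polarity is set by the outgroup: the derived state is whichever differs from the outgroup's state, so for gular pouch, webbed digits, spiracle pair III lost the derived state is '0', and for the remaining characters it is '1'.
gular pouch (derived state '0') is shared by G and M — a synapomorphy uniting that clade.
webbed digits (derived state '0') is unique to T (autapomorphy; uninformative for grouping).
All ingroup taxa share the derived state '1' for compound eyes; it defines the ingroup but does not resolve relationships within it.
Only B and T show the derived state '0' for spiracle pair III lost, supporting them as a clade.
Most parsimonious ingroup topology: ((T,B),(G,M)).
Changes per character on this tree: gular pouch: 1; webbed digits: 1; compound eyes: 1; spiracle pair III lost: 1.
Total = 4.

4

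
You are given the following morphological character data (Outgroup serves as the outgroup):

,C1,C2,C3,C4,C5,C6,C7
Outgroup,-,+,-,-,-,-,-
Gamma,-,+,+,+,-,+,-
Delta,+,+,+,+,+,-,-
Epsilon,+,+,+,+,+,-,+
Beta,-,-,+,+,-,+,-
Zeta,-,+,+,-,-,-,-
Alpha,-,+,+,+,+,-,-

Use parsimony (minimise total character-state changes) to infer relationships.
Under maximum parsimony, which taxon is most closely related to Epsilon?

Character polarity is set by the outgroup: the derived state is whichever differs from the outgroup's state, so for C2 the derived state is '-', and for the remaining characters it is '+'.
C1 (derived state '+') is shared by Delta and Epsilon — a synapomorphy uniting that clade.
C2 (derived state '-') is unique to Beta (autapomorphy; uninformative for grouping).
All ingroup taxa share the derived state '+' for C3; it defines the ingroup but does not resolve relationships within it.
C4 (derived state '+') is shared by Alpha, Beta, Delta, Epsilon, and Gamma — a synapomorphy uniting that clade.
C5: derived state '+' in Alpha, Delta, and Epsilon only — synapomorphy for {Alpha, Delta, Epsilon}.
C6 (derived state '+') is shared by Beta and Gamma — a synapomorphy uniting that clade.
C7: derived state '+' in Epsilon only — an autapomorphy, so it tells us nothing about relationships among taxa.
Most parsimonious ingroup topology: (((Gamma,Beta),((Delta,Epsilon),Alpha)),Zeta).
Epsilon and Delta form a cherry on this tree, so they are sister taxa.

Delta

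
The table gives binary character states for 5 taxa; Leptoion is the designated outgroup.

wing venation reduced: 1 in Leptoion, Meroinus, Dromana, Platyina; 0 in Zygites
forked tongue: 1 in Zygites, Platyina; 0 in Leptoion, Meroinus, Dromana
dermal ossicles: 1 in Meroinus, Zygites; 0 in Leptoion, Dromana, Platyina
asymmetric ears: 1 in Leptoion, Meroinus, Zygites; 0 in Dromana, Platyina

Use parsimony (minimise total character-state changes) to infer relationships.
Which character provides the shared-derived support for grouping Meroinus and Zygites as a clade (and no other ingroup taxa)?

Character polarity is set by the outgroup: the derived state is whichever differs from the outgroup's state, so for wing venation reduced, asymmetric ears the derived state is '0', and for the remaining characters it is '1'.
wing venation reduced (derived state '0') is unique to Zygites (autapomorphy; uninformative for grouping).
forked tongue groups Platyina and Zygites, which is incompatible with the clades supported by the remaining characters; treating it as convergent (homoplasy) costs fewer steps than any alternative tree.
dermal ossicles: derived state '1' in Meroinus and Zygites only — synapomorphy for {Meroinus, Zygites}.
Only Dromana and Platyina show the derived state '0' for asymmetric ears, supporting them as a clade.
Most parsimonious ingroup topology: ((Meroinus,Zygites),(Dromana,Platyina)).
The clade {Meroinus, Zygites} is supported by dermal ossicles: its derived state '1' occurs in exactly those taxa and in no other taxon (including the outgroup).

dermal ossicles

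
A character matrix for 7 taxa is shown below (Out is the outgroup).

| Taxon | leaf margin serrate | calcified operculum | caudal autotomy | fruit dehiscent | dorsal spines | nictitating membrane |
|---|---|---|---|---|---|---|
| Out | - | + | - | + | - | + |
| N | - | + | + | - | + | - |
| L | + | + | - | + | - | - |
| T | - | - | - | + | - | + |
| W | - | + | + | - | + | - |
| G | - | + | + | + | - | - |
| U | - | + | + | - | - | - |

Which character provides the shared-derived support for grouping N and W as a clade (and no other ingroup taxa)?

dorsal spines

Character polarity is set by the outgroup: the derived state is whichever differs from the outgroup's state, so for calcified operculum, fruit dehiscent, nictitating membrane the derived state is '-', and for the remaining characters it is '+'.
leaf margin serrate: derived state '+' in L only — an autapomorphy, so it tells us nothing about relationships among taxa.
calcified operculum: derived state '-' in T only — an autapomorphy, so it tells us nothing about relationships among taxa.
caudal autotomy (derived state '+') is shared by G, N, U, and W — a synapomorphy uniting that clade.
Only N, U, and W show the derived state '-' for fruit dehiscent, supporting them as a clade.
Only N and W show the derived state '+' for dorsal spines, supporting them as a clade.
nictitating membrane (derived state '-') is shared by G, L, N, U, and W — a synapomorphy uniting that clade.
Most parsimonious ingroup topology: (((((N,W),U),G),L),T).
The clade {N, W} is supported by dorsal spines: its derived state '+' occurs in exactly those taxa and in no other taxon (including the outgroup).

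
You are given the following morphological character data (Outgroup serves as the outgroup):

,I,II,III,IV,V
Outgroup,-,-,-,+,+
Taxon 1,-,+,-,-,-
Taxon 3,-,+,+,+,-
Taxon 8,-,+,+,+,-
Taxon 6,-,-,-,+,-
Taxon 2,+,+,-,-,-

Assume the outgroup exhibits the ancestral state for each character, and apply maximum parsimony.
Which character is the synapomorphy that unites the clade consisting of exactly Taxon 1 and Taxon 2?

Character polarity is set by the outgroup: the derived state is whichever differs from the outgroup's state, so for IV, V the derived state is '-', and for the remaining characters it is '+'.
I (derived state '+') is unique to Taxon 2 (autapomorphy; uninformative for grouping).
II (derived state '+') is shared by Taxon 1, Taxon 2, Taxon 3, and Taxon 8 — a synapomorphy uniting that clade.
III: derived state '+' in Taxon 3 and Taxon 8 only — synapomorphy for {Taxon 3, Taxon 8}.
Only Taxon 1 and Taxon 2 show the derived state '-' for IV, supporting them as a clade.
All ingroup taxa share the derived state '-' for V; it defines the ingroup but does not resolve relationships within it.
Most parsimonious ingroup topology: (((Taxon 1,Taxon 2),(Taxon 3,Taxon 8)),Taxon 6).
The clade {Taxon 1, Taxon 2} is supported by IV: its derived state '-' occurs in exactly those taxa and in no other taxon (including the outgroup).

IV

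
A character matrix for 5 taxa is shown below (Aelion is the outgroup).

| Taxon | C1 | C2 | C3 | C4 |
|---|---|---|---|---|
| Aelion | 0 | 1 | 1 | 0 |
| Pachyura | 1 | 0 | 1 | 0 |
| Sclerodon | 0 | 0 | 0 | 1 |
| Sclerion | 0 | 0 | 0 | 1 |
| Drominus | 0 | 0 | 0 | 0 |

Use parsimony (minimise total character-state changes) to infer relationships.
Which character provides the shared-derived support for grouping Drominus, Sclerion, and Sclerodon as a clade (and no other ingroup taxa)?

Character polarity is set by the outgroup: the derived state is whichever differs from the outgroup's state, so for C2, C3 the derived state is '0', and for the remaining characters it is '1'.
C1: derived state '1' in Pachyura only — an autapomorphy, so it tells us nothing about relationships among taxa.
C2 (derived state '0') is shared by all ingroup taxa — unites the whole ingroup.
Only Drominus, Sclerion, and Sclerodon show the derived state '0' for C3, supporting them as a clade.
C4 (derived state '1') is shared by Sclerion and Sclerodon — a synapomorphy uniting that clade.
Most parsimonious ingroup topology: (((Sclerodon,Sclerion),Drominus),Pachyura).
The clade {Drominus, Sclerion, Sclerodon} is supported by C3: its derived state '0' occurs in exactly those taxa and in no other taxon (including the outgroup).

C3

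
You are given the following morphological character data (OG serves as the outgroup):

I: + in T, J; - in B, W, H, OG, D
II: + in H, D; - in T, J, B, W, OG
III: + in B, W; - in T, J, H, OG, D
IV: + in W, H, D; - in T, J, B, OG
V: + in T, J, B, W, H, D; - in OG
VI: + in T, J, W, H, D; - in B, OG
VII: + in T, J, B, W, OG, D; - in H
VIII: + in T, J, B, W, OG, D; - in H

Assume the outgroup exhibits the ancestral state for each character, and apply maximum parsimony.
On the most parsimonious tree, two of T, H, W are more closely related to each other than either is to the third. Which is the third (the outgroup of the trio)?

T

Character polarity is set by the outgroup: the derived state is whichever differs from the outgroup's state, so for VII, VIII the derived state is '-', and for the remaining characters it is '+'.
I (derived state '+') is shared by J and T — a synapomorphy uniting that clade.
II (derived state '+') is shared by D and H — a synapomorphy uniting that clade.
III (state '+') occurs in B and W but conflicts with the nesting implied by the other characters — most parsimoniously interpreted as homoplasy.
Only D, H, and W show the derived state '+' for IV, supporting them as a clade.
All ingroup taxa share the derived state '+' for V; it defines the ingroup but does not resolve relationships within it.
VI (derived state '+') is shared by D, H, J, T, and W — a synapomorphy uniting that clade.
VII: derived state '-' in H only — an autapomorphy, so it tells us nothing about relationships among taxa.
VIII (derived state '-') is unique to H (autapomorphy; uninformative for grouping).
Most parsimonious ingroup topology: ((((H,D),W),(J,T)),B).
W and H share a more recent common ancestor with each other than either does with T, so T is the least closely related of the three.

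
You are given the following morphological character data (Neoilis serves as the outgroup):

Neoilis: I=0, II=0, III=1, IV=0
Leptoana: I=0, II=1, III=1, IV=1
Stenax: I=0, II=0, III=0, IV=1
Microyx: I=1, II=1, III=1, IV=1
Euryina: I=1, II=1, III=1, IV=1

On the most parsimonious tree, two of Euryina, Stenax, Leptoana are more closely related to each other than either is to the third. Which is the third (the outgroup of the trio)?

Stenax

Character polarity is set by the outgroup: the derived state is whichever differs from the outgroup's state, so for III the derived state is '0', and for the remaining characters it is '1'.
Only Euryina and Microyx show the derived state '1' for I, supporting them as a clade.
II (derived state '1') is shared by Euryina, Leptoana, and Microyx — a synapomorphy uniting that clade.
III: derived state '0' in Stenax only — an autapomorphy, so it tells us nothing about relationships among taxa.
IV (derived state '1') is shared by all ingroup taxa — unites the whole ingroup.
Most parsimonious ingroup topology: ((Leptoana,(Microyx,Euryina)),Stenax).
Leptoana and Euryina share a more recent common ancestor with each other than either does with Stenax, so Stenax is the least closely related of the three.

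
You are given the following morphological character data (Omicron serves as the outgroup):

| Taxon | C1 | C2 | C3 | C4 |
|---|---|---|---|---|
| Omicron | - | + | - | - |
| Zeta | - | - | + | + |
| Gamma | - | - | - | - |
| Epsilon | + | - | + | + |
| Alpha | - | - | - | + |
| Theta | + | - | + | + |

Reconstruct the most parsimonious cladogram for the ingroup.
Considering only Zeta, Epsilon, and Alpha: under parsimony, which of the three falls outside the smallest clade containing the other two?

Alpha

Character polarity is set by the outgroup: the derived state is whichever differs from the outgroup's state, so for C2 the derived state is '-', and for the remaining characters it is '+'.
C1: derived state '+' in Epsilon and Theta only — synapomorphy for {Epsilon, Theta}.
C2 (derived state '-') is shared by all ingroup taxa — unites the whole ingroup.
C3 (derived state '+') is shared by Epsilon, Theta, and Zeta — a synapomorphy uniting that clade.
C4: derived state '+' in Alpha, Epsilon, Theta, and Zeta only — synapomorphy for {Alpha, Epsilon, Theta, Zeta}.
Most parsimonious ingroup topology: (((Zeta,(Epsilon,Theta)),Alpha),Gamma).
Zeta and Epsilon share a more recent common ancestor with each other than either does with Alpha, so Alpha is the least closely related of the three.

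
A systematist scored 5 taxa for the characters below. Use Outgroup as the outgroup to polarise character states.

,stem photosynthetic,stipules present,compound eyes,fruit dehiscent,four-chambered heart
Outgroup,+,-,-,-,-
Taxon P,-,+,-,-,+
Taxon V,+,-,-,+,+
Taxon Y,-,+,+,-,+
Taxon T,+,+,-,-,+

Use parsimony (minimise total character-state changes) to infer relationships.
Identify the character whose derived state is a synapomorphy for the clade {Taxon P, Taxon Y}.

Character polarity is set by the outgroup: the derived state is whichever differs from the outgroup's state, so for stem photosynthetic the derived state is '-', and for the remaining characters it is '+'.
stem photosynthetic (derived state '-') is shared by Taxon P and Taxon Y — a synapomorphy uniting that clade.
stipules present (derived state '+') is shared by Taxon P, Taxon T, and Taxon Y — a synapomorphy uniting that clade.
compound eyes: derived state '+' in Taxon Y only — an autapomorphy, so it tells us nothing about relationships among taxa.
fruit dehiscent: derived state '+' in Taxon V only — an autapomorphy, so it tells us nothing about relationships among taxa.
four-chambered heart (derived state '+') is shared by all ingroup taxa — unites the whole ingroup.
Most parsimonious ingroup topology: (((Taxon P,Taxon Y),Taxon T),Taxon V).
The clade {Taxon P, Taxon Y} is supported by stem photosynthetic: its derived state '-' occurs in exactly those taxa and in no other taxon (including the outgroup).

stem photosynthetic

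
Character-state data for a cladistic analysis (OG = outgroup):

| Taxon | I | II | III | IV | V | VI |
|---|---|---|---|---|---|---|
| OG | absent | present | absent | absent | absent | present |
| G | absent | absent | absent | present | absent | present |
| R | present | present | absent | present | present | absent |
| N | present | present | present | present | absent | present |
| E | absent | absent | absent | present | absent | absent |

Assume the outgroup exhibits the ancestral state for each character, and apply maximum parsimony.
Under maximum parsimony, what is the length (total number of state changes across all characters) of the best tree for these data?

7

Character polarity is set by the outgroup: the derived state is whichever differs from the outgroup's state, so for II, VI the derived state is 'absent', and for the remaining characters it is 'present'.
Only N and R show the derived state 'present' for I, supporting them as a clade.
II: derived state 'absent' in E and G only — synapomorphy for {E, G}.
III: derived state 'present' in N only — an autapomorphy, so it tells us nothing about relationships among taxa.
All ingroup taxa share the derived state 'present' for IV; it defines the ingroup but does not resolve relationships within it.
V (derived state 'present') is unique to R (autapomorphy; uninformative for grouping).
VI groups E and R, which is incompatible with the clades supported by the remaining characters; treating it as convergent (homoplasy) costs fewer steps than any alternative tree.
Most parsimonious ingroup topology: ((G,E),(R,N)).
Changes per character on this tree: I: 1; II: 1; III: 1; IV: 1; V: 1; VI: 2.
Total = 7.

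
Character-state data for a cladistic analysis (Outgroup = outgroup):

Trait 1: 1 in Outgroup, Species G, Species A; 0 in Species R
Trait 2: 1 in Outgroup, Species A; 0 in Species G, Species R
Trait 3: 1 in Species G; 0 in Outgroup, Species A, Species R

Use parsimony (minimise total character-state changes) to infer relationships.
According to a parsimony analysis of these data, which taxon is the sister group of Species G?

Species R

Character polarity is set by the outgroup: the derived state is whichever differs from the outgroup's state, so for Trait 1, Trait 2 the derived state is '0', and for the remaining characters it is '1'.
Trait 1 (derived state '0') is unique to Species R (autapomorphy; uninformative for grouping).
Trait 2: derived state '0' in Species G and Species R only — synapomorphy for {Species G, Species R}.
Trait 3 (derived state '1') is unique to Species G (autapomorphy; uninformative for grouping).
Most parsimonious ingroup topology: ((Species G,Species R),Species A).
Species G and Species R form a cherry on this tree, so they are sister taxa.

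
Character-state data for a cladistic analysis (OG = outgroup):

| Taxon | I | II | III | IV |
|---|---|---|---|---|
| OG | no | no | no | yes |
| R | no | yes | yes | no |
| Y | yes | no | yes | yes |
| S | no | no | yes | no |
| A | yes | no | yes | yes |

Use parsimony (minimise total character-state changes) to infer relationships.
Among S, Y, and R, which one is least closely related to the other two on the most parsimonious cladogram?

Y

Character polarity is set by the outgroup: the derived state is whichever differs from the outgroup's state, so for IV the derived state is 'no', and for the remaining characters it is 'yes'.
Only A and Y show the derived state 'yes' for I, supporting them as a clade.
II: derived state 'yes' in R only — an autapomorphy, so it tells us nothing about relationships among taxa.
III (derived state 'yes') is shared by all ingroup taxa — unites the whole ingroup.
IV: derived state 'no' in R and S only — synapomorphy for {R, S}.
Most parsimonious ingroup topology: ((R,S),(Y,A)).
R and S share a more recent common ancestor with each other than either does with Y, so Y is the least closely related of the three.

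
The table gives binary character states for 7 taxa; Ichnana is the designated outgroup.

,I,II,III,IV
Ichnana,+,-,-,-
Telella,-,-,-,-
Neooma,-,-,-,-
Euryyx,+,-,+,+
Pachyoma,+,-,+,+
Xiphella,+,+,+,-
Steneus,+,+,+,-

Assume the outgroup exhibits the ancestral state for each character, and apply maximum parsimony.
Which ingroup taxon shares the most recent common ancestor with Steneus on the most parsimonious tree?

Character polarity is set by the outgroup: the derived state is whichever differs from the outgroup's state, so for I the derived state is '-', and for the remaining characters it is '+'.
I (derived state '-') is shared by Neooma and Telella — a synapomorphy uniting that clade.
Only Steneus and Xiphella show the derived state '+' for II, supporting them as a clade.
III: derived state '+' in Euryyx, Pachyoma, Steneus, and Xiphella only — synapomorphy for {Euryyx, Pachyoma, Steneus, Xiphella}.
IV: derived state '+' in Euryyx and Pachyoma only — synapomorphy for {Euryyx, Pachyoma}.
Most parsimonious ingroup topology: ((Telella,Neooma),((Euryyx,Pachyoma),(Xiphella,Steneus))).
Steneus and Xiphella form a cherry on this tree, so they are sister taxa.

Xiphella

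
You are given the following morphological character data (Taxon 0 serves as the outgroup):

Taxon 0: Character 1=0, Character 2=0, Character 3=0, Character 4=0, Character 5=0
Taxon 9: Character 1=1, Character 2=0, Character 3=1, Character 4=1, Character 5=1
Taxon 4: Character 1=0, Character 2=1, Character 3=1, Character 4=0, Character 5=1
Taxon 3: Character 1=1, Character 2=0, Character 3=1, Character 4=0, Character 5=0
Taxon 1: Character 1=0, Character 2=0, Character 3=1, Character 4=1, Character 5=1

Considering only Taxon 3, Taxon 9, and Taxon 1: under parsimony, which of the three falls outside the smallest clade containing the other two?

Taxon 3

The outgroup has state '0' for every character, so '1' is the derived state throughout.
Character 1 (state '1') occurs in Taxon 3 and Taxon 9 but conflicts with the nesting implied by the other characters — most parsimoniously interpreted as homoplasy.
Character 2 (derived state '1') is unique to Taxon 4 (autapomorphy; uninformative for grouping).
Character 3 (derived state '1') is shared by all ingroup taxa — unites the whole ingroup.
Only Taxon 1 and Taxon 9 show the derived state '1' for Character 4, supporting them as a clade.
Only Taxon 1, Taxon 4, and Taxon 9 show the derived state '1' for Character 5, supporting them as a clade.
Most parsimonious ingroup topology: (((Taxon 9,Taxon 1),Taxon 4),Taxon 3).
Taxon 9 and Taxon 1 share a more recent common ancestor with each other than either does with Taxon 3, so Taxon 3 is the least closely related of the three.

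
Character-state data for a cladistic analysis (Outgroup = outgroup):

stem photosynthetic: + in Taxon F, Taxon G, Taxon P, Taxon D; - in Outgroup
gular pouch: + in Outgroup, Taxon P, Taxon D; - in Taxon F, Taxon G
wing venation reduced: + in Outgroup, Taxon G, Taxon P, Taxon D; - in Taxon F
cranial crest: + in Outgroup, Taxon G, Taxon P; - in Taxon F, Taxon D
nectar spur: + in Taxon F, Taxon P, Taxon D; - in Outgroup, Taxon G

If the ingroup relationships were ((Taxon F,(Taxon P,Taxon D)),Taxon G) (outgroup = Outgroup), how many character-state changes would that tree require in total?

Map each character onto ((Taxon F,(Taxon P,Taxon D)),Taxon G) (rooted by Outgroup) and count the minimum state changes it requires (Fitch parsimony):
stem photosynthetic: 1; gular pouch: 2; wing venation reduced: 1; cranial crest: 2; nectar spur: 1.
Total tree length = 7.

7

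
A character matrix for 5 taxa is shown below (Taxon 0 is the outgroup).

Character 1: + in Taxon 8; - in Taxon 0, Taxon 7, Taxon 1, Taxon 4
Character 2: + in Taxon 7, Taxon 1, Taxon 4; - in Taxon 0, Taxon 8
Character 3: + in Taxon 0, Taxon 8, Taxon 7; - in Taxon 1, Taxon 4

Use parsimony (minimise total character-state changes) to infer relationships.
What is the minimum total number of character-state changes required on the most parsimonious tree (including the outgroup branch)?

Character polarity is set by the outgroup: the derived state is whichever differs from the outgroup's state, so for Character 3 the derived state is '-', and for the remaining characters it is '+'.
Character 1: derived state '+' in Taxon 8 only — an autapomorphy, so it tells us nothing about relationships among taxa.
Character 2 (derived state '+') is shared by Taxon 1, Taxon 4, and Taxon 7 — a synapomorphy uniting that clade.
Only Taxon 1 and Taxon 4 show the derived state '-' for Character 3, supporting them as a clade.
Most parsimonious ingroup topology: (Taxon 8,(Taxon 7,(Taxon 1,Taxon 4))).
Changes per character on this tree: Character 1: 1; Character 2: 1; Character 3: 1.
Total = 3.

3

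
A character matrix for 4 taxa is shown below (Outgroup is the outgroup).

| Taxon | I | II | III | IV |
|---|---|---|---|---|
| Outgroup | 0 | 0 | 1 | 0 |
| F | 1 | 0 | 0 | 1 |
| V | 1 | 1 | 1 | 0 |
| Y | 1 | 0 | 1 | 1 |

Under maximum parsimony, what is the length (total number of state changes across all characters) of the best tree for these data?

4

Character polarity is set by the outgroup: the derived state is whichever differs from the outgroup's state, so for III the derived state is '0', and for the remaining characters it is '1'.
All ingroup taxa share the derived state '1' for I; it defines the ingroup but does not resolve relationships within it.
II (derived state '1') is unique to V (autapomorphy; uninformative for grouping).
III (derived state '0') is unique to F (autapomorphy; uninformative for grouping).
IV (derived state '1') is shared by F and Y — a synapomorphy uniting that clade.
Most parsimonious ingroup topology: ((F,Y),V).
Changes per character on this tree: I: 1; II: 1; III: 1; IV: 1.
Total = 4.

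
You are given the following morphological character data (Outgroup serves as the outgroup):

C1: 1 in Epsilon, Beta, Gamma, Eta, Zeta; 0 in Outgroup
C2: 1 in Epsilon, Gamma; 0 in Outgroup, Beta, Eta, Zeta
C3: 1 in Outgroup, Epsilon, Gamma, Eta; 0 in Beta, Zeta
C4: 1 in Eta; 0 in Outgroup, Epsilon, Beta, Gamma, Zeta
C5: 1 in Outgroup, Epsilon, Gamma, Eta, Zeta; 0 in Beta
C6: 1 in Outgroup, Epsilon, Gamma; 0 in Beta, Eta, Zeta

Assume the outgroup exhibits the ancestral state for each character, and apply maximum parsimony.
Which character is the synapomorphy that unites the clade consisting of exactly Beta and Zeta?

Character polarity is set by the outgroup: the derived state is whichever differs from the outgroup's state, so for C3, C5, C6 the derived state is '0', and for the remaining characters it is '1'.
All ingroup taxa share the derived state '1' for C1; it defines the ingroup but does not resolve relationships within it.
C2 (derived state '1') is shared by Epsilon and Gamma — a synapomorphy uniting that clade.
C3: derived state '0' in Beta and Zeta only — synapomorphy for {Beta, Zeta}.
C4: derived state '1' in Eta only — an autapomorphy, so it tells us nothing about relationships among taxa.
C5 (derived state '0') is unique to Beta (autapomorphy; uninformative for grouping).
C6: derived state '0' in Beta, Eta, and Zeta only — synapomorphy for {Beta, Eta, Zeta}.
Most parsimonious ingroup topology: ((Epsilon,Gamma),((Beta,Zeta),Eta)).
The clade {Beta, Zeta} is supported by C3: its derived state '0' occurs in exactly those taxa and in no other taxon (including the outgroup).

C3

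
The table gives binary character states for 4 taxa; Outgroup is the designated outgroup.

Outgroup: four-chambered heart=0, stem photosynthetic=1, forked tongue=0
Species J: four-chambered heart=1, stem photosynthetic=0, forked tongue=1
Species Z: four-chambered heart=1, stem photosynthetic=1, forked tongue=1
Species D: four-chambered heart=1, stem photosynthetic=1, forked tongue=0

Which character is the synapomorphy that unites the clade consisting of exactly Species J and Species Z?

Character polarity is set by the outgroup: the derived state is whichever differs from the outgroup's state, so for stem photosynthetic the derived state is '0', and for the remaining characters it is '1'.
All ingroup taxa share the derived state '1' for four-chambered heart; it defines the ingroup but does not resolve relationships within it.
stem photosynthetic: derived state '0' in Species J only — an autapomorphy, so it tells us nothing about relationships among taxa.
forked tongue (derived state '1') is shared by Species J and Species Z — a synapomorphy uniting that clade.
Most parsimonious ingroup topology: ((Species J,Species Z),Species D).
The clade {Species J, Species Z} is supported by forked tongue: its derived state '1' occurs in exactly those taxa and in no other taxon (including the outgroup).

forked tongue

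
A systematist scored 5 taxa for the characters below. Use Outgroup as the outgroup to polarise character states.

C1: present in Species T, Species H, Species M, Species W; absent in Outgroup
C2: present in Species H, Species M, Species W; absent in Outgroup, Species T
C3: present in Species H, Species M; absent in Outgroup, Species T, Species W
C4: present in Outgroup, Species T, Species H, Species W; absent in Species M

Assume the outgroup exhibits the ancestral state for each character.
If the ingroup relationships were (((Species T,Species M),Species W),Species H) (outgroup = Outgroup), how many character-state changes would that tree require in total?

6

Map each character onto (((Species T,Species M),Species W),Species H) (rooted by Outgroup) and count the minimum state changes it requires (Fitch parsimony):
C1: 1; C2: 2; C3: 2; C4: 1.
Total tree length = 6.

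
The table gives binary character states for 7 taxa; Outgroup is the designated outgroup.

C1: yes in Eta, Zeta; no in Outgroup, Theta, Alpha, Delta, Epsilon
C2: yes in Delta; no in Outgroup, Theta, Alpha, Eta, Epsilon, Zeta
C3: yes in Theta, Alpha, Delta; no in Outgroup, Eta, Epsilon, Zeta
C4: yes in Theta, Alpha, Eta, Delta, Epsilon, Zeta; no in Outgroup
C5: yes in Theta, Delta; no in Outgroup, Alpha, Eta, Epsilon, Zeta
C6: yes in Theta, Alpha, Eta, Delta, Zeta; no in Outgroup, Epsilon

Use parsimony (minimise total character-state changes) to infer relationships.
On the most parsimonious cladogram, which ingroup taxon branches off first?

Epsilon

The outgroup has state 'no' for every character, so 'yes' is the derived state throughout.
C1 (derived state 'yes') is shared by Eta and Zeta — a synapomorphy uniting that clade.
C2 (derived state 'yes') is unique to Delta (autapomorphy; uninformative for grouping).
Only Alpha, Delta, and Theta show the derived state 'yes' for C3, supporting them as a clade.
C4 (derived state 'yes') is shared by all ingroup taxa — unites the whole ingroup.
C5 (derived state 'yes') is shared by Delta and Theta — a synapomorphy uniting that clade.
C6: derived state 'yes' in Alpha, Delta, Eta, Theta, and Zeta only — synapomorphy for {Alpha, Delta, Eta, Theta, Zeta}.
Most parsimonious ingroup topology: ((((Theta,Delta),Alpha),(Eta,Zeta)),Epsilon).
Epsilon is sister to the clade containing all other ingroup taxa, so it is the earliest-diverging (most basal) ingroup lineage.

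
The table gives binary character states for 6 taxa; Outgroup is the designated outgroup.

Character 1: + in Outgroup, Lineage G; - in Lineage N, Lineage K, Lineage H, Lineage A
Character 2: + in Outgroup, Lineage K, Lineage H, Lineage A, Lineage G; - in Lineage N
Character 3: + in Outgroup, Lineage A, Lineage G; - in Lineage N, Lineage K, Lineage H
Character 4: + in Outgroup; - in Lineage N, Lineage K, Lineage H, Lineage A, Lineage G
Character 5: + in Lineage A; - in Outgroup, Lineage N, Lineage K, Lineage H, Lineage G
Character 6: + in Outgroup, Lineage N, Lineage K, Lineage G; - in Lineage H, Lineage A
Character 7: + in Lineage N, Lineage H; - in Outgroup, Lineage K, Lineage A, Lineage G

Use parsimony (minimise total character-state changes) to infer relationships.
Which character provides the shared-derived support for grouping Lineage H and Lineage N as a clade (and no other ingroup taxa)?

Character polarity is set by the outgroup: the derived state is whichever differs from the outgroup's state, so for Character 1, Character 2, Character 3, Character 4, Character 6 the derived state is '-', and for the remaining characters it is '+'.
Character 1: derived state '-' in Lineage A, Lineage H, Lineage K, and Lineage N only — synapomorphy for {Lineage A, Lineage H, Lineage K, Lineage N}.
Character 2 (derived state '-') is unique to Lineage N (autapomorphy; uninformative for grouping).
Only Lineage H, Lineage K, and Lineage N show the derived state '-' for Character 3, supporting them as a clade.
All ingroup taxa share the derived state '-' for Character 4; it defines the ingroup but does not resolve relationships within it.
Character 5: derived state '+' in Lineage A only — an autapomorphy, so it tells us nothing about relationships among taxa.
Character 6 groups Lineage A and Lineage H, which is incompatible with the clades supported by the remaining characters; treating it as convergent (homoplasy) costs fewer steps than any alternative tree.
Character 7 (derived state '+') is shared by Lineage H and Lineage N — a synapomorphy uniting that clade.
Most parsimonious ingroup topology: ((((Lineage N,Lineage H),Lineage K),Lineage A),Lineage G).
The clade {Lineage H, Lineage N} is supported by Character 7: its derived state '+' occurs in exactly those taxa and in no other taxon (including the outgroup).

Character 7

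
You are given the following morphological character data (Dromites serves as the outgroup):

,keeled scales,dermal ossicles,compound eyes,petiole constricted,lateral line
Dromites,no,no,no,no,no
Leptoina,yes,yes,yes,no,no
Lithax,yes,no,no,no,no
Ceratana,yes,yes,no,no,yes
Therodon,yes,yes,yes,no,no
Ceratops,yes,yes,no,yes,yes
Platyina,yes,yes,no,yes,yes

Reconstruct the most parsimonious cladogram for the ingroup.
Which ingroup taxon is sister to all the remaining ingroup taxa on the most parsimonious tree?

Lithax

The outgroup has state 'no' for every character, so 'yes' is the derived state throughout.
All ingroup taxa share the derived state 'yes' for keeled scales; it defines the ingroup but does not resolve relationships within it.
Only Ceratana, Ceratops, Leptoina, Platyina, and Therodon show the derived state 'yes' for dermal ossicles, supporting them as a clade.
Only Leptoina and Therodon show the derived state 'yes' for compound eyes, supporting them as a clade.
Only Ceratops and Platyina show the derived state 'yes' for petiole constricted, supporting them as a clade.
lateral line: derived state 'yes' in Ceratana, Ceratops, and Platyina only — synapomorphy for {Ceratana, Ceratops, Platyina}.
Most parsimonious ingroup topology: (((Leptoina,Therodon),(Ceratana,(Ceratops,Platyina))),Lithax).
Lithax is sister to the clade containing all other ingroup taxa, so it is the earliest-diverging (most basal) ingroup lineage.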